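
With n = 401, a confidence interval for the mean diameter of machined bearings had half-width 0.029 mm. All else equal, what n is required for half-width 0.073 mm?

64

Margin of error scales as 1/√n, so n₂ = n₁·(E₁/E₂)².
n₂ = 401 × (0.029/0.073)² = 401 × 0.1578 = 63.28
Round up: n₂ = 64.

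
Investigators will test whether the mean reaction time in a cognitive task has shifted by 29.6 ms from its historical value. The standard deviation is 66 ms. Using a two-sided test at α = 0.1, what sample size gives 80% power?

31

For a one-sample z-test, n = ((z_{α/2} + z_β)·σ/δ)².
z_{α/2} = 1.645 (two-sided α = 0.1); z_β = 0.842 (power 80% → β = 0.2).
n = (2.487 × 66 / 29.6)² = 30.75
Round up: n = 31.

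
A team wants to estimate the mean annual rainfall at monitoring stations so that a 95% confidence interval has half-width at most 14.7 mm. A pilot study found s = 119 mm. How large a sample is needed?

For a mean, the margin of error is E = z·σ/√n, so n = (zσ/E)².
At 95% confidence, z = 1.960.
n = (1.960 × 119 / 14.7)² = 251.75
Round up: n = 252.

252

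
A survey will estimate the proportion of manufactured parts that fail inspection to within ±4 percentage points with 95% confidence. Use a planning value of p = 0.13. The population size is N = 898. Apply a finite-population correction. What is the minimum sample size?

209

For a proportion with margin E = 0.04 at 95% confidence, z = 1.960.
n = p̂(1−p̂)(z/E)² = 0.13 × 0.87 × (1.960/0.04)² = 271.55 — call this n₀.
Finite-population correction with N = 898: n = n₀ / (1 + (n₀−1)/N) = 271.55 / 1.301 = 208.72
Round up: n = 209.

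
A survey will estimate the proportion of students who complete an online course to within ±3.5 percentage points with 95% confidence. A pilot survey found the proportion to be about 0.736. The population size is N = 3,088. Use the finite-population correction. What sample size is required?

n = 510

For a proportion with margin E = 0.035 at 95% confidence, z = 1.960.
n = p̂(1−p̂)(z/E)² = 0.736 × 0.264 × (1.960/0.035)² = 609.34 — call this n₀.
Finite-population correction with N = 3,088: n = n₀ / (1 + (n₀−1)/N) = 609.34 / 1.197 = 509.06
Round up: n = 510.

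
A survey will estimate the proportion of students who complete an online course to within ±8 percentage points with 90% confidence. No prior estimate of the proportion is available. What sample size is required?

n = 106

For a proportion with margin E = 0.08 at 90% confidence, z = 1.645.
With no prior estimate, use p = 0.5, which maximizes p(1−p) at 0.25.
n = 0.25 × (z/E)² = 0.25 × (1.645/0.08)² = 105.70
Round up: n = 106.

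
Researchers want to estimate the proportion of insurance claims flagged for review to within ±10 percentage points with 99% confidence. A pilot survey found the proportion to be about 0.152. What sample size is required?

For a proportion with margin E = 0.1 at 99% confidence, z = 2.576.
n = p̂(1−p̂)(z/E)² = 0.152 × 0.848 × (2.576/0.1)² = 85.53
Round up: n = 86.

86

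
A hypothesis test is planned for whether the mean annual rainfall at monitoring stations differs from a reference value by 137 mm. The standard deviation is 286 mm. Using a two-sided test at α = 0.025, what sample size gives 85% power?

47

For a one-sample z-test, n = ((z_{α/2} + z_β)·σ/δ)².
z_{α/2} = 2.241 (two-sided α = 0.025); z_β = 1.036 (power 85% → β = 0.15).
n = (3.277 × 286 / 137)² = 46.80
Round up: n = 47.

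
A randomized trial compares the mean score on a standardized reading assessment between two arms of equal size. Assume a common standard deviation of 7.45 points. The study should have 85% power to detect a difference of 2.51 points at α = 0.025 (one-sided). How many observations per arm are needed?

For two equal groups, n per group = 2·((z_α + z_β)·σ/δ)².
z_α = 1.960; z_β = 1.036 (power 85%).
n = 2 × (2.996 × 7.45 / 2.51)² = 2 × 79.08 = 158.16
Round up: n = 159 per group.

159 per group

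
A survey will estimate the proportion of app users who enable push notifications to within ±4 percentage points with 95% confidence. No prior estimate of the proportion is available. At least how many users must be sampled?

n = 601

For a proportion with margin E = 0.04 at 95% confidence, z = 1.960.
With no prior estimate, use p = 0.5, which maximizes p(1−p) at 0.25.
n = 0.25 × (z/E)² = 0.25 × (1.960/0.04)² = 600.25
Round up: n = 601.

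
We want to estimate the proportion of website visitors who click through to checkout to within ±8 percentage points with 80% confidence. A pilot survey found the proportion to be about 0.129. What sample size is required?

29

For a proportion with margin E = 0.08 at 80% confidence, z = 1.282.
n = p̂(1−p̂)(z/E)² = 0.129 × 0.871 × (1.282/0.08)² = 28.85
Round up: n = 29.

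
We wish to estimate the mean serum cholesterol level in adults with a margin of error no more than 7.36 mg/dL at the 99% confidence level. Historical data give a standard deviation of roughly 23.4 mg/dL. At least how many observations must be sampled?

For a mean, the margin of error is E = z·σ/√n, so n = (zσ/E)².
At 99% confidence, z = 2.576.
n = (2.576 × 23.4 / 7.36)² = 67.08
Round up: n = 68.

68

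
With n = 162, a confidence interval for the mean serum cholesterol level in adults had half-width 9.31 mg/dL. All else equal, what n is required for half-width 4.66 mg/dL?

Margin of error scales as 1/√n, so n₂ = n₁·(E₁/E₂)².
n₂ = 162 × (9.31/4.66)² = 162 × 3.991 = 646.54
Round up: n₂ = 647.

n = 647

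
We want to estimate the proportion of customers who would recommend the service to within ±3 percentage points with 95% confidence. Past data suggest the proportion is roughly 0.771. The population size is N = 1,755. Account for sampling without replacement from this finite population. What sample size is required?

528

For a proportion with margin E = 0.03 at 95% confidence, z = 1.960.
n = p̂(1−p̂)(z/E)² = 0.771 × 0.229 × (1.960/0.03)² = 753.63 — call this n₀.
Finite-population correction with N = 1,755: n = n₀ / (1 + (n₀−1)/N) = 753.63 / 1.429 = 527.38
Round up: n = 528.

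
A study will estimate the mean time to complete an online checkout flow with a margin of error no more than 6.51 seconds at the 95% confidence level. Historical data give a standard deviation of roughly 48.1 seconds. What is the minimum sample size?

n = 210

For a mean, the margin of error is E = z·σ/√n, so n = (zσ/E)².
At 95% confidence, z = 1.960.
n = (1.960 × 48.1 / 6.51)² = 209.72
Round up: n = 210.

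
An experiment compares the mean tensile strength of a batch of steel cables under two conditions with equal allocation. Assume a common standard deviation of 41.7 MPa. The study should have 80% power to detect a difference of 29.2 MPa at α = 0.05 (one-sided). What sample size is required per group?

For two equal groups, n per group = 2·((z_α + z_β)·σ/δ)².
z_α = 1.645; z_β = 0.842 (power 80%).
n = 2 × (2.487 × 41.7 / 29.2)² = 2 × 12.61 = 25.22
Round up: n = 26 per group.

26 per group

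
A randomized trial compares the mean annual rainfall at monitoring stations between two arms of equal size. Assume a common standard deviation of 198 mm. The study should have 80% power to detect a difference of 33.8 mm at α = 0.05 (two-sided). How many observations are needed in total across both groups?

1078 total

For two equal groups, n per group = 2·((z_{α/2} + z_β)·σ/δ)².
z_{α/2} = 1.960; z_β = 0.842 (power 80%).
n = 2 × (2.802 × 198 / 33.8)² = 2 × 269.42 = 538.84
Round up: n = 539 per group.
Total across both groups: 2 × 539 = 1078.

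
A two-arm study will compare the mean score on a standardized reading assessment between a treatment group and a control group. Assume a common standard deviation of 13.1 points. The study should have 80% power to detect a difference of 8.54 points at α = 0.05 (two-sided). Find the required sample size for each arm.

For two equal groups, n per group = 2·((z_{α/2} + z_β)·σ/δ)².
z_{α/2} = 1.960; z_β = 0.842 (power 80%).
n = 2 × (2.802 × 13.1 / 8.54)² = 2 × 18.47 = 36.94
Round up: n = 37 per group.

37 per group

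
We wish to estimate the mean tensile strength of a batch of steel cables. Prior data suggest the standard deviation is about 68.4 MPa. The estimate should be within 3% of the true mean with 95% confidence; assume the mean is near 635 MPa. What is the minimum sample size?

For a mean, the margin of error is E = z·σ/√n, so n = (zσ/E)².
At 95% confidence, z = 1.960.
E = 3% of 635 = 19.05 MPa.
n = (1.960 × 68.4 / 19.05)² = 49.53
Round up: n = 50.

50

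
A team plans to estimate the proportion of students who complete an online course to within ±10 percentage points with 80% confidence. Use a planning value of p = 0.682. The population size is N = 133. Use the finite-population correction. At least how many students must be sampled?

29

For a proportion with margin E = 0.1 at 80% confidence, z = 1.282.
n = p̂(1−p̂)(z/E)² = 0.682 × 0.318 × (1.282/0.1)² = 35.64 — call this n₀.
Finite-population correction with N = 133: n = n₀ / (1 + (n₀−1)/N) = 35.64 / 1.26 = 28.29
Round up: n = 29.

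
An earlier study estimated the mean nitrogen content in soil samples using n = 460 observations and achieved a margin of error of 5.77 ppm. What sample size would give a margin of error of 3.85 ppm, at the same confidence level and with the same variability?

1034

Margin of error scales as 1/√n, so n₂ = n₁·(E₁/E₂)².
n₂ = 460 × (5.77/3.85)² = 460 × 2.246 = 1033.16
Round up: n₂ = 1034.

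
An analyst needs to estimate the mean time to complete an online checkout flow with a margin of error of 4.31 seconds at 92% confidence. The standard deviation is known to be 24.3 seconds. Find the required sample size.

For a mean, the margin of error is E = z·σ/√n, so n = (zσ/E)².
At 92% confidence, z = 1.751.
n = (1.751 × 24.3 / 4.31)² = 97.46
Round up: n = 98.

98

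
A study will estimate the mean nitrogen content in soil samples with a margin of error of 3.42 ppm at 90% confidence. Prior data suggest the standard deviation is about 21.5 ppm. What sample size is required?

107

For a mean, the margin of error is E = z·σ/√n, so n = (zσ/E)².
At 90% confidence, z = 1.645.
n = (1.645 × 21.5 / 3.42)² = 106.94
Round up: n = 107.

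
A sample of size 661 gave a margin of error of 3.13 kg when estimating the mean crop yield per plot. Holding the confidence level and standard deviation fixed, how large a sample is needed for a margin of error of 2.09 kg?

Margin of error scales as 1/√n, so n₂ = n₁·(E₁/E₂)².
n₂ = 661 × (3.13/2.09)² = 661 × 2.243 = 1482.62
Round up: n₂ = 1483.

n = 1483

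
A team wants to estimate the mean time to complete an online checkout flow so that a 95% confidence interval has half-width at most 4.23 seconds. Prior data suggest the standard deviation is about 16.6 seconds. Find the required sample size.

60

For a mean, the margin of error is E = z·σ/√n, so n = (zσ/E)².
At 95% confidence, z = 1.960.
n = (1.960 × 16.6 / 4.23)² = 59.16
Round up: n = 60.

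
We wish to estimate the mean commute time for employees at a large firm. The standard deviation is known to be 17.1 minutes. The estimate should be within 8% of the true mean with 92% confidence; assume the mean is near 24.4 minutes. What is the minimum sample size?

236

For a mean, the margin of error is E = z·σ/√n, so n = (zσ/E)².
At 92% confidence, z = 1.751.
E = 8% of 24.4 = 1.952 minutes.
n = (1.751 × 17.1 / 1.952)² = 235.29
Round up: n = 236.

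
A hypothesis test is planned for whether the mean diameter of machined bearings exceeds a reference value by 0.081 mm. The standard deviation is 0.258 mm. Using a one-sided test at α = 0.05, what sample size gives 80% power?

63

For a one-sample z-test, n = ((z_α + z_β)·σ/δ)².
z_α = 1.645 (one-sided α = 0.05); z_β = 0.842 (power 80% → β = 0.2).
n = (2.487 × 0.258 / 0.081)² = 62.75
Round up: n = 63.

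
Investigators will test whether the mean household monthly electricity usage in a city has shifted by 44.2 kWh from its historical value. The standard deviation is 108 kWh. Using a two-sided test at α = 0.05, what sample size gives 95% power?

For a one-sample z-test, n = ((z_{α/2} + z_β)·σ/δ)².
z_{α/2} = 1.960 (two-sided α = 0.05); z_β = 1.645 (power 95% → β = 0.05).
n = (3.605 × 108 / 44.2)² = 77.59
Round up: n = 78.

n = 78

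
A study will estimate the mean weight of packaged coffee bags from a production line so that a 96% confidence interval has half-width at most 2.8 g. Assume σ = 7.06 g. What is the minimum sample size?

n = 27

For a mean, the margin of error is E = z·σ/√n, so n = (zσ/E)².
At 96% confidence, z = 2.054.
n = (2.054 × 7.06 / 2.8)² = 26.82
Round up: n = 27.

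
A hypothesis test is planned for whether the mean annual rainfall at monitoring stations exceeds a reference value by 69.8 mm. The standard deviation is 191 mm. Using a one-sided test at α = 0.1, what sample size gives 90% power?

For a one-sample z-test, n = ((z_α + z_β)·σ/δ)².
z_α = 1.282 (one-sided α = 0.1); z_β = 1.282 (power 90% → β = 0.1).
n = (2.564 × 191 / 69.8)² = 49.23
Round up: n = 50.

50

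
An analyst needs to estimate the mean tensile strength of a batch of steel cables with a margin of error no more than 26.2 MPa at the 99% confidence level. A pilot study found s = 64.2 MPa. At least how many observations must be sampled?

For a mean, the margin of error is E = z·σ/√n, so n = (zσ/E)².
At 99% confidence, z = 2.576.
n = (2.576 × 64.2 / 26.2)² = 39.84
Round up: n = 40.

n = 40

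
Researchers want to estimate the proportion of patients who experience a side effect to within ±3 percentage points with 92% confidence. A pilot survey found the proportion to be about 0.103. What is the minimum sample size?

For a proportion with margin E = 0.03 at 92% confidence, z = 1.751.
n = p̂(1−p̂)(z/E)² = 0.103 × 0.897 × (1.751/0.03)² = 314.75
Round up: n = 315.

315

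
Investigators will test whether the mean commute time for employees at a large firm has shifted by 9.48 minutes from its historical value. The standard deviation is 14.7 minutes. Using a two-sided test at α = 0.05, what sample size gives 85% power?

22

For a one-sample z-test, n = ((z_{α/2} + z_β)·σ/δ)².
z_{α/2} = 1.960 (two-sided α = 0.05); z_β = 1.036 (power 85% → β = 0.15).
n = (2.996 × 14.7 / 9.48)² = 21.58
Round up: n = 22.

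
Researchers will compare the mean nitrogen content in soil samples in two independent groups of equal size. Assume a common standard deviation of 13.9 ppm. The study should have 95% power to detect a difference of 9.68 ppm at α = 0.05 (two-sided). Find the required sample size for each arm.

54 per group

For two equal groups, n per group = 2·((z_{α/2} + z_β)·σ/δ)².
z_{α/2} = 1.960; z_β = 1.645 (power 95%).
n = 2 × (3.605 × 13.9 / 9.68)² = 2 × 26.80 = 53.60
Round up: n = 54 per group.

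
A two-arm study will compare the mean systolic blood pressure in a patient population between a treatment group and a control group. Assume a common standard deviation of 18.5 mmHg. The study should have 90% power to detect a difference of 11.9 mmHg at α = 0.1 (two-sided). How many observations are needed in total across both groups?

84 total

For two equal groups, n per group = 2·((z_{α/2} + z_β)·σ/δ)².
z_{α/2} = 1.645; z_β = 1.282 (power 90%).
n = 2 × (2.927 × 18.5 / 11.9)² = 2 × 20.71 = 41.42
Round up: n = 42 per group.
Total across both groups: 2 × 42 = 84.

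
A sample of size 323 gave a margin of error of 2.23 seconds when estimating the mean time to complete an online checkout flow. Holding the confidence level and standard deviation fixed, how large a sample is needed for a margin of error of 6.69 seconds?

n = 36

Margin of error scales as 1/√n, so n₂ = n₁·(E₁/E₂)².
n₂ = 323 × (2.23/6.69)² = 323 × 0.1111 = 35.89
Round up: n₂ = 36.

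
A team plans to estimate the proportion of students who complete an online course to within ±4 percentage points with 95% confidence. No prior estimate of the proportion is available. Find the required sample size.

For a proportion with margin E = 0.04 at 95% confidence, z = 1.960.
With no prior estimate, use p = 0.5, which maximizes p(1−p) at 0.25.
n = 0.25 × (z/E)² = 0.25 × (1.960/0.04)² = 600.25
Round up: n = 601.

601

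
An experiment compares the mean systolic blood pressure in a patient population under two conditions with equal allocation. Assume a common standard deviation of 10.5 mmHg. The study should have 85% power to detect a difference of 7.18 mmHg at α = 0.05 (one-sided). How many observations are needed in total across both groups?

62 total

For two equal groups, n per group = 2·((z_α + z_β)·σ/δ)².
z_α = 1.645; z_β = 1.036 (power 85%).
n = 2 × (2.681 × 10.5 / 7.18)² = 2 × 15.37 = 30.74
Round up: n = 31 per group.
Total across both groups: 2 × 31 = 62.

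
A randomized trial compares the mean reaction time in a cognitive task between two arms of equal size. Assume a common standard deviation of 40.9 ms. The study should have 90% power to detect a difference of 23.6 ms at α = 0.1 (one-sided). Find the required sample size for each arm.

40 per group

For two equal groups, n per group = 2·((z_α + z_β)·σ/δ)².
z_α = 1.282; z_β = 1.282 (power 90%).
n = 2 × (2.564 × 40.9 / 23.6)² = 2 × 19.75 = 39.50
Round up: n = 40 per group.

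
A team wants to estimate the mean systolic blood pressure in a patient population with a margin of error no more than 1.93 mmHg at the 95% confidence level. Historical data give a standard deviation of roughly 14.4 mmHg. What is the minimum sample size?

For a mean, the margin of error is E = z·σ/√n, so n = (zσ/E)².
At 95% confidence, z = 1.960.
n = (1.960 × 14.4 / 1.93)² = 213.86
Round up: n = 214.

214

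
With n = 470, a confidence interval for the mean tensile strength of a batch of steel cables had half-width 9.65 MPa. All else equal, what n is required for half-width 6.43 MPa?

1059

Margin of error scales as 1/√n, so n₂ = n₁·(E₁/E₂)².
n₂ = 470 × (9.65/6.43)² = 470 × 2.252 = 1058.44
Round up: n₂ = 1059.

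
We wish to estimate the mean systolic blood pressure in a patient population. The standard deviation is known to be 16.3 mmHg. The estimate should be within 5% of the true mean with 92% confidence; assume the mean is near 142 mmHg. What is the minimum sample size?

For a mean, the margin of error is E = z·σ/√n, so n = (zσ/E)².
At 92% confidence, z = 1.751.
E = 5% of 142 = 7.1 mmHg.
n = (1.751 × 16.3 / 7.1)² = 16.16
Round up: n = 17.

n = 17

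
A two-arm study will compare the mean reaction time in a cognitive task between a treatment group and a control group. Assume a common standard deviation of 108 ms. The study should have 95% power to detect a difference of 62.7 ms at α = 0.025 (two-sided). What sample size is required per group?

For two equal groups, n per group = 2·((z_{α/2} + z_β)·σ/δ)².
z_{α/2} = 2.241; z_β = 1.645 (power 95%).
n = 2 × (3.886 × 108 / 62.7)² = 2 × 44.80 = 89.60
Round up: n = 90 per group.

90 per group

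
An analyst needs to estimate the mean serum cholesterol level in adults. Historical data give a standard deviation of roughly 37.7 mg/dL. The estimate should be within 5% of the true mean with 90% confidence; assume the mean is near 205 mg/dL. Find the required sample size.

For a mean, the margin of error is E = z·σ/√n, so n = (zσ/E)².
At 90% confidence, z = 1.645.
E = 5% of 205 = 10.25 mg/dL.
n = (1.645 × 37.7 / 10.25)² = 36.61
Round up: n = 37.

37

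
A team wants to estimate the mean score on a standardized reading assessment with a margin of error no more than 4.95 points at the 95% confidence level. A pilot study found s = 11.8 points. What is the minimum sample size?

n = 22

For a mean, the margin of error is E = z·σ/√n, so n = (zσ/E)².
At 95% confidence, z = 1.960.
n = (1.960 × 11.8 / 4.95)² = 21.83
Round up: n = 22.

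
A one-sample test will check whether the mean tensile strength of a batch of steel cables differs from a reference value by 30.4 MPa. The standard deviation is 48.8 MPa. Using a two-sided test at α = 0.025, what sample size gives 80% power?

25

For a one-sample z-test, n = ((z_{α/2} + z_β)·σ/δ)².
z_{α/2} = 2.241 (two-sided α = 0.025); z_β = 0.842 (power 80% → β = 0.2).
n = (3.083 × 48.8 / 30.4)² = 24.49
Round up: n = 25.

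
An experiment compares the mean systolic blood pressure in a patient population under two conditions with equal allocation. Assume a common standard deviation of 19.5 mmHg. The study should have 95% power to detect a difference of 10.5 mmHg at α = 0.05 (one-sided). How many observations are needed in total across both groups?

150 total

For two equal groups, n per group = 2·((z_α + z_β)·σ/δ)².
z_α = 1.645; z_β = 1.645 (power 95%).
n = 2 × (3.290 × 19.5 / 10.5)² = 2 × 37.33 = 74.66
Round up: n = 75 per group.
Total across both groups: 2 × 75 = 150.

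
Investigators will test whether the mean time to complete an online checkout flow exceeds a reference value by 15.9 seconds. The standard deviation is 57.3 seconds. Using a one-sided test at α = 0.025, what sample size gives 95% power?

For a one-sample z-test, n = ((z_α + z_β)·σ/δ)².
z_α = 1.960 (one-sided α = 0.025); z_β = 1.645 (power 95% → β = 0.05).
n = (3.605 × 57.3 / 15.9)² = 168.78
Round up: n = 169.

169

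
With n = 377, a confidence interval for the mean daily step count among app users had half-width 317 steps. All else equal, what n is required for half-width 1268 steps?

Margin of error scales as 1/√n, so n₂ = n₁·(E₁/E₂)².
n₂ = 377 × (317/1268)² = 377 × 0.0625 = 23.56
Round up: n₂ = 24.

n = 24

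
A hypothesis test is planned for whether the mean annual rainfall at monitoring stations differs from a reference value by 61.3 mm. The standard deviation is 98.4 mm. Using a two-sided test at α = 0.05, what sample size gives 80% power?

21

For a one-sample z-test, n = ((z_{α/2} + z_β)·σ/δ)².
z_{α/2} = 1.960 (two-sided α = 0.05); z_β = 0.842 (power 80% → β = 0.2).
n = (2.802 × 98.4 / 61.3)² = 20.23
Round up: n = 21.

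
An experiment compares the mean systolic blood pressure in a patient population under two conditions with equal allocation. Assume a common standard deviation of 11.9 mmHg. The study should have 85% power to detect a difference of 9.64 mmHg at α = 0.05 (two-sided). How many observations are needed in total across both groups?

For two equal groups, n per group = 2·((z_{α/2} + z_β)·σ/δ)².
z_{α/2} = 1.960; z_β = 1.036 (power 85%).
n = 2 × (2.996 × 11.9 / 9.64)² = 2 × 13.68 = 27.36
Round up: n = 28 per group.
Total across both groups: 2 × 28 = 56.

56 total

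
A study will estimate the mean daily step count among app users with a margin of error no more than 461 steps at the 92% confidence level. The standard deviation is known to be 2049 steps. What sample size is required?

61

For a mean, the margin of error is E = z·σ/√n, so n = (zσ/E)².
At 92% confidence, z = 1.751.
n = (1.751 × 2049 / 461)² = 60.57
Round up: n = 61.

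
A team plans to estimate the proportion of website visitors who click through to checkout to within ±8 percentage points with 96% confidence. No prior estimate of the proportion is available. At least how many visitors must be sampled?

165

For a proportion with margin E = 0.08 at 96% confidence, z = 2.054.
With no prior estimate, use p = 0.5, which maximizes p(1−p) at 0.25.
n = 0.25 × (z/E)² = 0.25 × (2.054/0.08)² = 164.80
Round up: n = 165.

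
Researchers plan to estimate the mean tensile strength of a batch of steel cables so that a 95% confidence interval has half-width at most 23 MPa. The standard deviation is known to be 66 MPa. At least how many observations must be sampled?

n = 32

For a mean, the margin of error is E = z·σ/√n, so n = (zσ/E)².
At 95% confidence, z = 1.960.
n = (1.960 × 66 / 23)² = 31.63
Round up: n = 32.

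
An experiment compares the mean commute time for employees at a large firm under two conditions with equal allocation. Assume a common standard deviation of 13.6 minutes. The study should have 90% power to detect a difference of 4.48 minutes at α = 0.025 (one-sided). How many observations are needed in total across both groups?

388 total

For two equal groups, n per group = 2·((z_α + z_β)·σ/δ)².
z_α = 1.960; z_β = 1.282 (power 90%).
n = 2 × (3.242 × 13.6 / 4.48)² = 2 × 96.86 = 193.72
Round up: n = 194 per group.
Total across both groups: 2 × 194 = 388.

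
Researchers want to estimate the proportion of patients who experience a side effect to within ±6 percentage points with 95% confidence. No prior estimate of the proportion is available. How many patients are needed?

For a proportion with margin E = 0.06 at 95% confidence, z = 1.960.
With no prior estimate, use p = 0.5, which maximizes p(1−p) at 0.25.
n = 0.25 × (z/E)² = 0.25 × (1.960/0.06)² = 266.78
Round up: n = 267.

267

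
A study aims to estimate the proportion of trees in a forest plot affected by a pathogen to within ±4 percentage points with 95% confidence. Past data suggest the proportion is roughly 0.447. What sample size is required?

For a proportion with margin E = 0.04 at 95% confidence, z = 1.960.
n = p̂(1−p̂)(z/E)² = 0.447 × 0.553 × (1.960/0.04)² = 593.51
Round up: n = 594.

594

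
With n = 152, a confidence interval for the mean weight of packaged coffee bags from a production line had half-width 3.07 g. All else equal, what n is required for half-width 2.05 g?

Margin of error scales as 1/√n, so n₂ = n₁·(E₁/E₂)².
n₂ = 152 × (3.07/2.05)² = 152 × 2.243 = 340.94
Round up: n₂ = 341.

341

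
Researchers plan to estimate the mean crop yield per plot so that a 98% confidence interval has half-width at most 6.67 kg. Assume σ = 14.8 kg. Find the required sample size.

27

For a mean, the margin of error is E = z·σ/√n, so n = (zσ/E)².
At 98% confidence, z = 2.326.
n = (2.326 × 14.8 / 6.67)² = 26.64
Round up: n = 27.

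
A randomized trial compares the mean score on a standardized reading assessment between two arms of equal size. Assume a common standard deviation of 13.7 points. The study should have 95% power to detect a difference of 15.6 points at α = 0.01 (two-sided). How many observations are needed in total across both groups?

56 total

For two equal groups, n per group = 2·((z_{α/2} + z_β)·σ/δ)².
z_{α/2} = 2.576; z_β = 1.645 (power 95%).
n = 2 × (4.221 × 13.7 / 15.6)² = 2 × 13.74 = 27.48
Round up: n = 28 per group.
Total across both groups: 2 × 28 = 56.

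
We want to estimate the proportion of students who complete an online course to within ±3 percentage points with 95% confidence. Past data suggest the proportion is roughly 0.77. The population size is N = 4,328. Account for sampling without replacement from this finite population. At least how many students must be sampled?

n = 644

For a proportion with margin E = 0.03 at 95% confidence, z = 1.960.
n = p̂(1−p̂)(z/E)² = 0.77 × 0.23 × (1.960/0.03)² = 755.94 — call this n₀.
Finite-population correction with N = 4,328: n = n₀ / (1 + (n₀−1)/N) = 755.94 / 1.174 = 643.90
Round up: n = 644.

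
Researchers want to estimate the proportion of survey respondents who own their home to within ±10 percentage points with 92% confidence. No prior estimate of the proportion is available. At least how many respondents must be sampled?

For a proportion with margin E = 0.1 at 92% confidence, z = 1.751.
With no prior estimate, use p = 0.5, which maximizes p(1−p) at 0.25.
n = 0.25 × (z/E)² = 0.25 × (1.751/0.1)² = 76.65
Round up: n = 77.

77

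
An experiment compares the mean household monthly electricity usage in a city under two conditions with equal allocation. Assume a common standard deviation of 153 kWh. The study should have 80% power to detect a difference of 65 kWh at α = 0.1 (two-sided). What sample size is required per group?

For two equal groups, n per group = 2·((z_{α/2} + z_β)·σ/δ)².
z_{α/2} = 1.645; z_β = 0.842 (power 80%).
n = 2 × (2.487 × 153 / 65)² = 2 × 34.27 = 68.54
Round up: n = 69 per group.

69 per group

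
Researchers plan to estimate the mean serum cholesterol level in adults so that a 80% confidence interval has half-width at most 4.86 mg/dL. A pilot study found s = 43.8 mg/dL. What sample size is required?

134

For a mean, the margin of error is E = z·σ/√n, so n = (zσ/E)².
At 80% confidence, z = 1.282.
n = (1.282 × 43.8 / 4.86)² = 133.49
Round up: n = 134.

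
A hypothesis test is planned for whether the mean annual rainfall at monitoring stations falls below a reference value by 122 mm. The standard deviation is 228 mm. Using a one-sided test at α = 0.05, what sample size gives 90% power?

30

For a one-sample z-test, n = ((z_α + z_β)·σ/δ)².
z_α = 1.645 (one-sided α = 0.05); z_β = 1.282 (power 90% → β = 0.1).
n = (2.927 × 228 / 122)² = 29.92
Round up: n = 30.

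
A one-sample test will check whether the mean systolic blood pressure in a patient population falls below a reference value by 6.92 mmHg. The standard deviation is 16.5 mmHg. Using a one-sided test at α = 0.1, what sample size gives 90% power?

For a one-sample z-test, n = ((z_α + z_β)·σ/δ)².
z_α = 1.282 (one-sided α = 0.1); z_β = 1.282 (power 90% → β = 0.1).
n = (2.564 × 16.5 / 6.92)² = 37.38
Round up: n = 38.

38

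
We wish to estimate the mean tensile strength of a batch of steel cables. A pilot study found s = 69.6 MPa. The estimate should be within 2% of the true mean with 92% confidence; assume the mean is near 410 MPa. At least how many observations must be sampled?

n = 221

For a mean, the margin of error is E = z·σ/√n, so n = (zσ/E)².
At 92% confidence, z = 1.751.
E = 2% of 410 = 8.2 MPa.
n = (1.751 × 69.6 / 8.2)² = 220.88
Round up: n = 221.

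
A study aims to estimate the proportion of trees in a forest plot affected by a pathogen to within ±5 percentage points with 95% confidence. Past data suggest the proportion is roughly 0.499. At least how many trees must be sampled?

For a proportion with margin E = 0.05 at 95% confidence, z = 1.960.
n = p̂(1−p̂)(z/E)² = 0.499 × 0.501 × (1.960/0.05)² = 384.16
Round up: n = 385.

385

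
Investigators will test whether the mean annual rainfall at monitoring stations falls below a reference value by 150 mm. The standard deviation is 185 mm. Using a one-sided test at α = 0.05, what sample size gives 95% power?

For a one-sample z-test, n = ((z_α + z_β)·σ/δ)².
z_α = 1.645 (one-sided α = 0.05); z_β = 1.645 (power 95% → β = 0.05).
n = (3.290 × 185 / 150)² = 16.46
Round up: n = 17.

17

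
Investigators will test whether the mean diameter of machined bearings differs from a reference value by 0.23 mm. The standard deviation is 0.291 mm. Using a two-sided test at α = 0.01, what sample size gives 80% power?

19

For a one-sample z-test, n = ((z_{α/2} + z_β)·σ/δ)².
z_{α/2} = 2.576 (two-sided α = 0.01); z_β = 0.842 (power 80% → β = 0.2).
n = (3.418 × 0.291 / 0.23)² = 18.70
Round up: n = 19.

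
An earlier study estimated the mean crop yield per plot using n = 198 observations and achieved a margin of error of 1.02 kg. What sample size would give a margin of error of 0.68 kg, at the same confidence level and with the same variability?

n = 446

Margin of error scales as 1/√n, so n₂ = n₁·(E₁/E₂)².
n₂ = 198 × (1.02/0.68)² = 198 × 2.25 = 445.50
Round up: n₂ = 446.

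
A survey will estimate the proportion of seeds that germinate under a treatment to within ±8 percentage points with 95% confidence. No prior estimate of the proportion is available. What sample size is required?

For a proportion with margin E = 0.08 at 95% confidence, z = 1.960.
With no prior estimate, use p = 0.5, which maximizes p(1−p) at 0.25.
n = 0.25 × (z/E)² = 0.25 × (1.960/0.08)² = 150.06
Round up: n = 151.

n = 151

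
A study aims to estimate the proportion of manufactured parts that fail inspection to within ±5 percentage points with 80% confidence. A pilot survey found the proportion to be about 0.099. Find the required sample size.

59

For a proportion with margin E = 0.05 at 80% confidence, z = 1.282.
n = p̂(1−p̂)(z/E)² = 0.099 × 0.901 × (1.282/0.05)² = 58.64
Round up: n = 59.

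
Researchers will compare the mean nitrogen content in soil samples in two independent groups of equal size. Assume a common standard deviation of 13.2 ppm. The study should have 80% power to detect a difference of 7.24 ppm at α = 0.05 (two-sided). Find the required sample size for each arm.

53 per group

For two equal groups, n per group = 2·((z_{α/2} + z_β)·σ/δ)².
z_{α/2} = 1.960; z_β = 0.842 (power 80%).
n = 2 × (2.802 × 13.2 / 7.24)² = 2 × 26.10 = 52.20
Round up: n = 53 per group.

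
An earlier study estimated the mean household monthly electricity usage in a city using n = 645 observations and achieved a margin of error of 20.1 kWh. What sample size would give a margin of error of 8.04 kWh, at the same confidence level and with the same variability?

Margin of error scales as 1/√n, so n₂ = n₁·(E₁/E₂)².
n₂ = 645 × (20.1/8.04)² = 645 × 6.25 = 4031.25
Round up: n₂ = 4032.

n = 4032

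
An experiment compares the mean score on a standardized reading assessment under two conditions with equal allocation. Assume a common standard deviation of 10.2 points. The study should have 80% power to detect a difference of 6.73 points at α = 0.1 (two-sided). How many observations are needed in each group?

For two equal groups, n per group = 2·((z_{α/2} + z_β)·σ/δ)².
z_{α/2} = 1.645; z_β = 0.842 (power 80%).
n = 2 × (2.487 × 10.2 / 6.73)² = 2 × 14.21 = 28.42
Round up: n = 29 per group.

29 per group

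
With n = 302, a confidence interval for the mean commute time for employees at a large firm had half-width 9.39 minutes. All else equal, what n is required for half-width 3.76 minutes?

Margin of error scales as 1/√n, so n₂ = n₁·(E₁/E₂)².
n₂ = 302 × (9.39/3.76)² = 302 × 6.237 = 1883.57
Round up: n₂ = 1884.

1884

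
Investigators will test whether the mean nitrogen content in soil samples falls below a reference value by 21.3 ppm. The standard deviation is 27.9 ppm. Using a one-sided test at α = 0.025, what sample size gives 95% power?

For a one-sample z-test, n = ((z_α + z_β)·σ/δ)².
z_α = 1.960 (one-sided α = 0.025); z_β = 1.645 (power 95% → β = 0.05).
n = (3.605 × 27.9 / 21.3)² = 22.30
Round up: n = 23.

n = 23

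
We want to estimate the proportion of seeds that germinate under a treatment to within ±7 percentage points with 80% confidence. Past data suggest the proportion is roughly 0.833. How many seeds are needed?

47

For a proportion with margin E = 0.07 at 80% confidence, z = 1.282.
n = p̂(1−p̂)(z/E)² = 0.833 × 0.167 × (1.282/0.07)² = 46.66
Round up: n = 47.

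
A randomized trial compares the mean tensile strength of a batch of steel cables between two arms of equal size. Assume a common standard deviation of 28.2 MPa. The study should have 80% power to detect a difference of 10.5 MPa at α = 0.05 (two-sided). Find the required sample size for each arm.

For two equal groups, n per group = 2·((z_{α/2} + z_β)·σ/δ)².
z_{α/2} = 1.960; z_β = 0.842 (power 80%).
n = 2 × (2.802 × 28.2 / 10.5)² = 2 × 56.63 = 113.26
Round up: n = 114 per group.

114 per group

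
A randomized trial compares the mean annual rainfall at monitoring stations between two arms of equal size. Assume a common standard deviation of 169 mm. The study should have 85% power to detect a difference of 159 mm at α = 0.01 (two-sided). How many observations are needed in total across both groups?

For two equal groups, n per group = 2·((z_{α/2} + z_β)·σ/δ)².
z_{α/2} = 2.576; z_β = 1.036 (power 85%).
n = 2 × (3.612 × 169 / 159)² = 2 × 14.74 = 29.48
Round up: n = 30 per group.
Total across both groups: 2 × 30 = 60.

60 total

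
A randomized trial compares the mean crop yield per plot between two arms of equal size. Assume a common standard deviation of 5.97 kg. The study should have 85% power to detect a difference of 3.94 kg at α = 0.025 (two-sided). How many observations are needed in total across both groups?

100 total

For two equal groups, n per group = 2·((z_{α/2} + z_β)·σ/δ)².
z_{α/2} = 2.241; z_β = 1.036 (power 85%).
n = 2 × (3.277 × 5.97 / 3.94)² = 2 × 24.66 = 49.32
Round up: n = 50 per group.
Total across both groups: 2 × 50 = 100.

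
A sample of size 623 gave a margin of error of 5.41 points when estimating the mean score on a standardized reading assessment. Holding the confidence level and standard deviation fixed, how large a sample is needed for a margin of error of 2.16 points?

n = 3909

Margin of error scales as 1/√n, so n₂ = n₁·(E₁/E₂)².
n₂ = 623 × (5.41/2.16)² = 623 × 6.273 = 3908.08
Round up: n₂ = 3909.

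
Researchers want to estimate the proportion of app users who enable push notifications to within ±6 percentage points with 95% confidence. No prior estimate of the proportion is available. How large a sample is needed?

267

For a proportion with margin E = 0.06 at 95% confidence, z = 1.960.
With no prior estimate, use p = 0.5, which maximizes p(1−p) at 0.25.
n = 0.25 × (z/E)² = 0.25 × (1.960/0.06)² = 266.78
Round up: n = 267.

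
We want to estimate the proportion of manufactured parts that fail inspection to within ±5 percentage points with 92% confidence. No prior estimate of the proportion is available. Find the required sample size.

For a proportion with margin E = 0.05 at 92% confidence, z = 1.751.
With no prior estimate, use p = 0.5, which maximizes p(1−p) at 0.25.
n = 0.25 × (z/E)² = 0.25 × (1.751/0.05)² = 306.60
Round up: n = 307.

307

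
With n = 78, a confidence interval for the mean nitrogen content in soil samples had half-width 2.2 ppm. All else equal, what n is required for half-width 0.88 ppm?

488

Margin of error scales as 1/√n, so n₂ = n₁·(E₁/E₂)².
n₂ = 78 × (2.2/0.88)² = 78 × 6.25 = 487.50
Round up: n₂ = 488.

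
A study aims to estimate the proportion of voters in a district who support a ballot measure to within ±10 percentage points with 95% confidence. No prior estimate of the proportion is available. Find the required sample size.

For a proportion with margin E = 0.1 at 95% confidence, z = 1.960.
With no prior estimate, use p = 0.5, which maximizes p(1−p) at 0.25.
n = 0.25 × (z/E)² = 0.25 × (1.960/0.1)² = 96.04
Round up: n = 97.

97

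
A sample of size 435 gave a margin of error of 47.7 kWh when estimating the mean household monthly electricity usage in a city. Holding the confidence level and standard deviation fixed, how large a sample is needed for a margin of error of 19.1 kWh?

Margin of error scales as 1/√n, so n₂ = n₁·(E₁/E₂)².
n₂ = 435 × (47.7/19.1)² = 435 × 6.237 = 2713.10
Round up: n₂ = 2714.

n = 2714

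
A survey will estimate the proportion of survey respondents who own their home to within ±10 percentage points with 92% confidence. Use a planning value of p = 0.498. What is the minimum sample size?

n = 77

For a proportion with margin E = 0.1 at 92% confidence, z = 1.751.
n = p̂(1−p̂)(z/E)² = 0.498 × 0.502 × (1.751/0.1)² = 76.65
Round up: n = 77.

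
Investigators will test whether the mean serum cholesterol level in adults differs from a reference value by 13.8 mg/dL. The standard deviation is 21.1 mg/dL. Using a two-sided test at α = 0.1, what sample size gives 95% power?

n = 26

For a one-sample z-test, n = ((z_{α/2} + z_β)·σ/δ)².
z_{α/2} = 1.645 (two-sided α = 0.1); z_β = 1.645 (power 95% → β = 0.05).
n = (3.290 × 21.1 / 13.8)² = 25.30
Round up: n = 26.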